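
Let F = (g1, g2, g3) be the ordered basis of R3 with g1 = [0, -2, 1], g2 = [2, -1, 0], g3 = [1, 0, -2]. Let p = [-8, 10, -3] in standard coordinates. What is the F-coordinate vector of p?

[p]_F is the unique c with M c = p, where M has columns g1, ..., g3.
Row-reducing the augmented matrix [M | p] gives c = (-3, -4, 0).
Check: -3g1 - 4g2 + 0·g3 = [-8, 10, -3].

[-3, -4, 0]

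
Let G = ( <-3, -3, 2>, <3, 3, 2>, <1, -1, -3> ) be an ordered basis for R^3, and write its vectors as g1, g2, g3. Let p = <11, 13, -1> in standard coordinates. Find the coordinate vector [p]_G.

<-3, 1, -1>

Write p = c_1 g1 + ... + c_3 g3 and solve for the c_i.
Row-reducing the augmented matrix [M | p] gives c = (-3, 1, -1).
Check: -3g1 + g2 - g3 = <11, 13, -1>.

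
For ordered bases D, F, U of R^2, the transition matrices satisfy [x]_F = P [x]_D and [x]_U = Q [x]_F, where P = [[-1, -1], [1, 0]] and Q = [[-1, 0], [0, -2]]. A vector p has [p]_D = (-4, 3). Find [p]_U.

Apply P to get F-coordinates (1, -4), then Q to get U-coordinates.
The result is [p]_U = (-1, 8).

(-1, 8)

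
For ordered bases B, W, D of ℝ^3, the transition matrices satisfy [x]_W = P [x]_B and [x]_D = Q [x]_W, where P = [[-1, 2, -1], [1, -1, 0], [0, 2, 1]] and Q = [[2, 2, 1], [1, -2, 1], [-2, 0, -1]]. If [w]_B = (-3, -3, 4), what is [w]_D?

(-16, -9, 16)

First [w]_W = P [w]_B = (-7, 0, -2).
Then [w]_D = Q [w]_W = (-16, -9, 16).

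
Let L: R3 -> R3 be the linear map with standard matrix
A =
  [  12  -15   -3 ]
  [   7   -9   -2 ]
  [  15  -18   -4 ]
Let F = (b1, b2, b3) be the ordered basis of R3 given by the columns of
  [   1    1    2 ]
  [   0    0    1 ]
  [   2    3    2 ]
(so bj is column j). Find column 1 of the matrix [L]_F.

Column 1 of [L]_F is the F-coordinate vector of L(b1).
In standard coordinates L(b1) = A b1 = [6, 3, 7].
Converting to F: [6, 3, 7] = -b1 + b2 + 3b3, so the coordinate vector is [-1, 1, 3].

[-1, 1, 3]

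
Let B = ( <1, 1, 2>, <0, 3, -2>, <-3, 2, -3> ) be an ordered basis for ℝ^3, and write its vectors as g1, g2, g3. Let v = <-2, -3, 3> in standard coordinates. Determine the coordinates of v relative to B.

Write v = c_1 g1 + ... + c_3 g3 and solve for the c_i.
Solving this 3x3 system gives c = (1, -2, 1).
Check: g1 - 2g2 + g3 = <-2, -3, 3>.

<1, -2, 1>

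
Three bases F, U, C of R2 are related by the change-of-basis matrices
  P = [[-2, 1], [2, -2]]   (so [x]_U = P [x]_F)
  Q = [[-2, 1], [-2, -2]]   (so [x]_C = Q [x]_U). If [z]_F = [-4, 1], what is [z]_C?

Composing the changes, [z]_C = Q P [z]_F.
Q P = [[6, -4], [0, 2]]; applying this to [-4, 1] gives [-28, 2].

[-28, 2]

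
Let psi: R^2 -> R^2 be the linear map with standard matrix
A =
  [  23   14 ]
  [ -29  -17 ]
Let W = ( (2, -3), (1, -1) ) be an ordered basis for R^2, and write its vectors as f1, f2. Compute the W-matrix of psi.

[[3, 3], [-2, 3]]

The j-th column of [psi]_W is [psi(fj)]_W.
psi(f1) = A f1 = (4, -7) = 3f1 - 2f2, so column 1 is (3, -2).
Repeating for f2 and assembling the columns gives [[3, 3], [-2, 3]].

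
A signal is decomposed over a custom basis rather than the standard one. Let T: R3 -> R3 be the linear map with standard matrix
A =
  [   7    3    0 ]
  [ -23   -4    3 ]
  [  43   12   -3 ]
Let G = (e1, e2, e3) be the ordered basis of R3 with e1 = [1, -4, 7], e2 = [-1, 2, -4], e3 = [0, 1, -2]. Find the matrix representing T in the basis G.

Let P have columns e1, ..., e3. Then [T]_G = P^(-1) A P.
Here det P = 1, so P^(-1) is integer; computing A P first and then P^(-1)(A P) gives [[-2, 1, 2], [3, 2, -1], [0, 3, 0]].

[[-2, 1, 2], [3, 2, -1], [0, 3, 0]]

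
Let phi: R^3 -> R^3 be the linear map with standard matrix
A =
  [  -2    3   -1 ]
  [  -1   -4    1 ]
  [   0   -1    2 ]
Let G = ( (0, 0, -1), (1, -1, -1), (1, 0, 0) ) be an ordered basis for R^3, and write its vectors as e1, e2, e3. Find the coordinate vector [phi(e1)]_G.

Column 1 of [phi]_G is the G-coordinate vector of phi(e1).
In standard coordinates phi(e1) = A e1 = (1, -1, -2).
Converting to G: (1, -1, -2) = e1 + e2 + 0·e3, so the coordinate vector is (1, 1, 0).

(1, 1, 0)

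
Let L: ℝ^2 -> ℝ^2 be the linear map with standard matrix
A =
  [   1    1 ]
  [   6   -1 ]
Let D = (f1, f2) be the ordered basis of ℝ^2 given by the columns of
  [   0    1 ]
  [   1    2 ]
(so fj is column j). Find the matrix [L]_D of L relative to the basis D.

[[-3, -2], [1, 3]]

Let P have columns f1, f2. Then [L]_D = P^(-1) A P.
Here det P = -1, so P^(-1) is integer; computing A P first and then P^(-1)(A P) gives [[-3, -2], [1, 3]].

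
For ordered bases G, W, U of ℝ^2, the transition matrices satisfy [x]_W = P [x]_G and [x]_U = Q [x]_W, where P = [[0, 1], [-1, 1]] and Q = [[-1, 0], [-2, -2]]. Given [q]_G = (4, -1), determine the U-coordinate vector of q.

(1, 12)

Composing the changes, [q]_U = Q P [q]_G.
Q P = [[0, -1], [2, -4]]; applying this to (4, -1) gives (1, 12).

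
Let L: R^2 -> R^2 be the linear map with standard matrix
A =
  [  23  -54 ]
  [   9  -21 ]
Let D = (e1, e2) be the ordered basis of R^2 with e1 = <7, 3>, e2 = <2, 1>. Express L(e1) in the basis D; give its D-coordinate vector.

Column 1 of [L]_D is the D-coordinate vector of L(e1).
In standard coordinates L(e1) = A e1 = <-1, 0>.
Converting to D: <-1, 0> = -e1 + 3e2, so the coordinate vector is <-1, 3>.

<-1, 3>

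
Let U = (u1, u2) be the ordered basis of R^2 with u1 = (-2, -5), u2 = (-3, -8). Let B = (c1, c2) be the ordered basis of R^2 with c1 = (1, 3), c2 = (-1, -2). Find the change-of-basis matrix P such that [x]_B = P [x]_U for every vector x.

Take x = uj: its U-coordinates are the j-th standard unit vector, so P e_j — column j of P — equals [uj]_B.
u1 = -c1 + c2, giving column 1 = (-1, 1); repeating for each j gives P = [[-1, -2], [1, 1]].

[[-1, -2], [1, 1]]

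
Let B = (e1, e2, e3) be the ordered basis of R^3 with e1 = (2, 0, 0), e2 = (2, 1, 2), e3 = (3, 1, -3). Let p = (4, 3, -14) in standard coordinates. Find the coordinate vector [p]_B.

[p]_B is the unique c with M c = p, where M has columns e1, ..., e3.
Solving this 3x3 system gives c = (-3, -1, 4).
Check: -3e1 - e2 + 4e3 = (4, 3, -14).

(-3, -1, 4)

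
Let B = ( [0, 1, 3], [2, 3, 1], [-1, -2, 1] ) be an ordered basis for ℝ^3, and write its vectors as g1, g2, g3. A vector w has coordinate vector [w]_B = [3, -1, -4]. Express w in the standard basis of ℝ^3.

[2, 8, 4]

w = M [w]_B, where M has columns g1, ..., g3.
Carrying out the matrix-vector product, w = [2, 8, 4].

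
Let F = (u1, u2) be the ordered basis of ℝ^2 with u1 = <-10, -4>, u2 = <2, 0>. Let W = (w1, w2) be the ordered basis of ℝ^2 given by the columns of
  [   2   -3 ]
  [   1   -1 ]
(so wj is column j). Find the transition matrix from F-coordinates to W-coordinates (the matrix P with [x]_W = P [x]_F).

[[-2, -2], [2, -2]]

Column j of P is [uj]_W, since P maps F-coordinates to W-coordinates.
Expressing u1 in W: u1 = -2w1 + 2w2, so column 1 of P is <-2, 2>.
Doing the same for each uj gives P = [[-2, -2], [2, -2]].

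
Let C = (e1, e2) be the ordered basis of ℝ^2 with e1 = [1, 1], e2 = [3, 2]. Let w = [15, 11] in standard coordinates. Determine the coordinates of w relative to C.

[3, 4]

We seek scalars with c_1 e1 + c_2 e2 = w; equivalently solve M c = w where the columns of M are e1, e2.
System: c_1 + 3c_2 = 15, c_1 + 2c_2 = 11; solving gives c_1 = 3, c_2 = 4.
Check: 3e1 + 4e2 = [15, 11].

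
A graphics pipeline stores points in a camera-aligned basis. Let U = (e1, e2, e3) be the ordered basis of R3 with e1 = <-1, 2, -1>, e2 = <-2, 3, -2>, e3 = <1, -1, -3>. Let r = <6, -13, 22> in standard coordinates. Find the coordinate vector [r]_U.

We seek scalars with c_1 e1 + ... + c_3 e3 = r; equivalently solve M c = r where the columns of M are e1, ..., e3.
Gaussian elimination on [M | r] yields c = (-4, -3, -4).
Check: -4e1 - 3e2 - 4e3 = <6, -13, 22>.

<-4, -3, -4>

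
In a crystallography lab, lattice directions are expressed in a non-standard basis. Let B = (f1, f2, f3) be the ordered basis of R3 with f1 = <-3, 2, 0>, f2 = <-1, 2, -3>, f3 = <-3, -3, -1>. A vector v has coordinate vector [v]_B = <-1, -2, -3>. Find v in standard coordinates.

By definition v = -f1 - 2f2 - 3f3.
Summing componentwise gives <14, 3, 9>.

<14, 3, 9>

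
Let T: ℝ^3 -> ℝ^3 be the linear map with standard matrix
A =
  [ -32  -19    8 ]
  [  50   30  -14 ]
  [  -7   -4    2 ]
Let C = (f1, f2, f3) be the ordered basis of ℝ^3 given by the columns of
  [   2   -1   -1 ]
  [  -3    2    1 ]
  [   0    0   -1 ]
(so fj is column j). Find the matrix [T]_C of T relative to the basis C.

The j-th column of [T]_C is [T(fj)]_C.
T(f1) = A f1 = (-7, 10, -2) = -2f1 + f2 + 2f3, so column 1 is (-2, 1, 2).
Repeating for f2, f3 and assembling the columns gives [[-2, -1, 3], [1, 3, 2], [2, 1, -1]].

[[-2, -1, 3], [1, 3, 2], [2, 1, -1]]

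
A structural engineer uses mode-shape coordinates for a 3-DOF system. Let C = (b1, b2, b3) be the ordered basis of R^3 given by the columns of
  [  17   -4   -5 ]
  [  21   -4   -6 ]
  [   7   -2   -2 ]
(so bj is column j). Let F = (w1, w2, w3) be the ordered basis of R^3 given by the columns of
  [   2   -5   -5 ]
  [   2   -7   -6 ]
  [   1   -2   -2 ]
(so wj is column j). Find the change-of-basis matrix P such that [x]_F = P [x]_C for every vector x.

Let M have columns bj and N have columns wj. Then for every x, N [x]_F = x = M [x]_C, so P = N^(-1) M.
Since det N = -1, N^(-1) has integer entries; multiplying gives P = [[1, -2, 0], [-1, 0, 0], [-2, 0, 1]].

[[1, -2, 0], [-1, 0, 0], [-2, 0, 1]]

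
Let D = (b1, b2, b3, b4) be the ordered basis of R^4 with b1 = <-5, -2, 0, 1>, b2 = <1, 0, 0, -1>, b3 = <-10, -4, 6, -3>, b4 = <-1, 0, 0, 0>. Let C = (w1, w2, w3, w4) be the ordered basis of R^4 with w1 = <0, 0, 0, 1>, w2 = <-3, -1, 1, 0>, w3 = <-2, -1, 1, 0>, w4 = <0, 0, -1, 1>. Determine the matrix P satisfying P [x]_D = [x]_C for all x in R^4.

Column j of P is [bj]_C, since P maps D-coordinates to C-coordinates.
Expressing b1 in C: b1 = -w1 + w2 + w3 + 2w4, so column 1 of P is <-1, 1, 1, 2>.
Doing the same for each bj gives P = [[-1, -1, -1, 0], [1, -1, 2, 1], [1, 1, 2, -1], [2, 0, -2, 0]].

[[-1, -1, -1, 0], [1, -1, 2, 1], [1, 1, 2, -1], [2, 0, -2, 0]]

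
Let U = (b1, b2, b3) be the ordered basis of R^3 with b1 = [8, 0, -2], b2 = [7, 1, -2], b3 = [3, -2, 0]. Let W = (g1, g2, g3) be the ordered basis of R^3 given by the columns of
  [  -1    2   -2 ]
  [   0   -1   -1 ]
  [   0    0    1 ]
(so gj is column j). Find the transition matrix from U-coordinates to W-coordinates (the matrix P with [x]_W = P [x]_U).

[[0, -1, 1], [2, 1, 2], [-2, -2, 0]]

Let M have columns bj and N have columns gj. Then for every x, N [x]_W = x = M [x]_U, so P = N^(-1) M.
Since det N = 1, N^(-1) has integer entries; multiplying gives P = [[0, -1, 1], [2, 1, 2], [-2, -2, 0]].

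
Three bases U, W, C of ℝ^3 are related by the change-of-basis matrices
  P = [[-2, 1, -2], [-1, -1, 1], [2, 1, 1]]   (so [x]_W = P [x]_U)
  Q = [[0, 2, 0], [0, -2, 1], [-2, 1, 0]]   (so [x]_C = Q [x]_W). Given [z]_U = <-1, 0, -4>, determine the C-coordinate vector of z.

Composing the changes, [z]_C = Q P [z]_U.
Q P = [[-2, -2, 2], [4, 3, -1], [3, -3, 5]]; applying this to <-1, 0, -4> gives <-6, 0, -23>.

<-6, 0, -23>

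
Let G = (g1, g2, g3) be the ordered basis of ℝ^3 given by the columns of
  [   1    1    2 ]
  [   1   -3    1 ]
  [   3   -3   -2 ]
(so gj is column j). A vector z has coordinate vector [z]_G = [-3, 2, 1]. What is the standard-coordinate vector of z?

[1, -8, -17]

The coordinates say z = -3g1 + 2g2 + g3; adding the scaled basis vectors gives [1, -8, -17].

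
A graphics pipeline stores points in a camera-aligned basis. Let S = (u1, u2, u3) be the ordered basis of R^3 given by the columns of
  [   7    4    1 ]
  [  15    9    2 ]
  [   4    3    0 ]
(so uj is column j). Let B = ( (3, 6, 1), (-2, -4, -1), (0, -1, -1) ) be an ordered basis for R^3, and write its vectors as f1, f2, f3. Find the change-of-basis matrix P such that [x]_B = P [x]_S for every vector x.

Column j of P is [uj]_B, since P maps S-coordinates to B-coordinates.
Expressing u1 in B: u1 = f1 - 2f2 - f3, so column 1 of P is (1, -2, -1).
Doing the same for each uj gives P = [[1, 0, 1], [-2, -2, 1], [-1, -1, 0]].

[[1, 0, 1], [-2, -2, 1], [-1, -1, 0]]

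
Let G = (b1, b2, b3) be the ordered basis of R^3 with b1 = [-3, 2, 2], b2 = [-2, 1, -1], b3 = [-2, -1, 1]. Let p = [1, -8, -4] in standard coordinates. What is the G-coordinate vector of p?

[-3, 1, 3]

We seek scalars with c_1 b1 + ... + c_3 b3 = p; equivalently solve M c = p where the columns of M are b1, ..., b3.
Gaussian elimination on [M | p] yields c = (-3, 1, 3).
Check: -3b1 + b2 + 3b3 = [1, -8, -4].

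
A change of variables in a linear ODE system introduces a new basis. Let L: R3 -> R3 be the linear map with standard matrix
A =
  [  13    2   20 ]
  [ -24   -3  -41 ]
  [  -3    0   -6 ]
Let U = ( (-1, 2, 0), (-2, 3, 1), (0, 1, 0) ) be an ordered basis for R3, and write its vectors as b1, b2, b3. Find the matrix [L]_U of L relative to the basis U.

[[3, 0, -2], [3, 0, 0], [3, -2, 1]]

The j-th column of [L]_U is [L(bj)]_U.
L(b1) = A b1 = (-9, 18, 3) = 3b1 + 3b2 + 3b3, so column 1 is (3, 3, 3).
Repeating for b2, b3 and assembling the columns gives [[3, 0, -2], [3, 0, 0], [3, -2, 1]].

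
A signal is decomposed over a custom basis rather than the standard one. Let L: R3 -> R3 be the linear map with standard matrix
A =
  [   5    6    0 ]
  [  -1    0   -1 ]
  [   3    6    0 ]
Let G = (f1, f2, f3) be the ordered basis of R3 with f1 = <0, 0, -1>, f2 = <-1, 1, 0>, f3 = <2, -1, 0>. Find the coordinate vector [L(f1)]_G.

<0, 2, 1>

Compute L(f1) = A f1 = <0, 1, 0> in standard coordinates.
Then write this in G-coordinates: solve for y in y_1 f1 + ... + y_3 f3 = <0, 1, 0>.
This gives y = <0, 2, 1>, which is column 1 of [L]_G.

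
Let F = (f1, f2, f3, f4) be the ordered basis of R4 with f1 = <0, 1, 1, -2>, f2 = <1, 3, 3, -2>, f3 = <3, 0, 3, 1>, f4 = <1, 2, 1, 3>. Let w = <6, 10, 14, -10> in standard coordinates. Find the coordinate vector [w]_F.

<0, 4, 1, -1>

We seek scalars with c_1 f1 + ... + c_4 f4 = w; equivalently solve M c = w where the columns of M are f1, ..., f4.
Gaussian elimination on [M | w] yields c = (0, 4, 1, -1).
Check: 0·f1 + 4f2 + f3 - f4 = <6, 10, 14, -10>.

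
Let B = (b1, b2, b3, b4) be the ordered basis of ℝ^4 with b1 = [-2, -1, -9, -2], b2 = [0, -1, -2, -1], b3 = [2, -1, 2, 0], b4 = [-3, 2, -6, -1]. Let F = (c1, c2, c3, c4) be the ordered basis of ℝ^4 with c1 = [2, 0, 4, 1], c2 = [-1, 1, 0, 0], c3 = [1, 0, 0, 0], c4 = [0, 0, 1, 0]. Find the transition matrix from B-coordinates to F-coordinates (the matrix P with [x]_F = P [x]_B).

Let M have columns bj and N have columns cj. Then for every x, N [x]_F = x = M [x]_B, so P = N^(-1) M.
Since det N = 1, N^(-1) has integer entries; multiplying gives P = [[-2, -1, 0, -1], [-1, -1, -1, 2], [1, 1, 1, 1], [-1, 2, 2, -2]].

[[-2, -1, 0, -1], [-1, -1, -1, 2], [1, 1, 1, 1], [-1, 2, 2, -2]]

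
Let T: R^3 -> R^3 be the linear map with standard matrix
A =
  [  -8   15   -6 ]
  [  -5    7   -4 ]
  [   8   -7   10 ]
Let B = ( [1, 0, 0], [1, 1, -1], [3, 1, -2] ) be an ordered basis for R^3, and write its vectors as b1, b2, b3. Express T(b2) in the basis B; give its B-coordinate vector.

Column 2 of [T]_B is the B-coordinate vector of T(b2).
In standard coordinates T(b2) = A b2 = [13, 6, -9].
Converting to B: [13, 6, -9] = b1 + 3b2 + 3b3, so the coordinate vector is [1, 3, 3].

[1, 3, 3]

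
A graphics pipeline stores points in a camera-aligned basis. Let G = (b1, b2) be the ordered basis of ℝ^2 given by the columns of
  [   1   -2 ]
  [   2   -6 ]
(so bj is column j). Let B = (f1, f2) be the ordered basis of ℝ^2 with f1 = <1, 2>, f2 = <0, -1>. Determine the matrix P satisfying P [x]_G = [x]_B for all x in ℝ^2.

Let M have columns bj and N have columns fj. Then for every x, N [x]_B = x = M [x]_G, so P = N^(-1) M.
Since det N = -1, N^(-1) has integer entries; multiplying gives P = [[1, -2], [0, 2]].

[[1, -2], [0, 2]]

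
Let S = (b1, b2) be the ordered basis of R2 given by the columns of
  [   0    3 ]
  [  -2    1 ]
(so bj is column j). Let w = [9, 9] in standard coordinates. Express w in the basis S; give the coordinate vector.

[-3, 3]

[w]_S is the unique c with M c = w, where M has columns b1, b2.
System: 0c_1 + 3c_2 = 9, -2c_1 + c_2 = 9; solving gives c_1 = -3, c_2 = 3.
Check: -3b1 + 3b2 = [9, 9].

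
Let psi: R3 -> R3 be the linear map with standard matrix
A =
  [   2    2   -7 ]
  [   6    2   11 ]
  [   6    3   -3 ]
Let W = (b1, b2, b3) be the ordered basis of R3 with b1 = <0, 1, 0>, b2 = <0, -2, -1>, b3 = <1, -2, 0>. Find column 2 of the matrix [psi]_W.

Column 2 of [psi]_W is the W-coordinate vector of psi(b2).
In standard coordinates psi(b2) = A b2 = <3, -15, -3>.
Converting to W: <3, -15, -3> = -3b1 + 3b2 + 3b3, so the coordinate vector is <-3, 3, 3>.

<-3, 3, 3>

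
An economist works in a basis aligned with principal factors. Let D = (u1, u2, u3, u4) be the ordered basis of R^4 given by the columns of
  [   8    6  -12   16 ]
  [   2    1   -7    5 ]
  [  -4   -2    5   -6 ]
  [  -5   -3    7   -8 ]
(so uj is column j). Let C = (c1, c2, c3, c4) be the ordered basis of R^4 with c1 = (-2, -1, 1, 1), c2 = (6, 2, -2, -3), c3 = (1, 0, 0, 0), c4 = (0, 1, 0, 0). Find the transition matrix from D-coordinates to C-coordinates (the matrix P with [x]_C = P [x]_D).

[[-2, 0, 1, -2], [1, 1, -2, 2], [-2, 0, 2, 0], [-2, -1, -2, -1]]

Column j of P is [uj]_C, since P maps D-coordinates to C-coordinates.
Expressing u1 in C: u1 = -2c1 + c2 - 2c3 - 2c4, so column 1 of P is (-2, 1, -2, -2).
Doing the same for each uj gives P = [[-2, 0, 1, -2], [1, 1, -2, 2], [-2, 0, 2, 0], [-2, -1, -2, -1]].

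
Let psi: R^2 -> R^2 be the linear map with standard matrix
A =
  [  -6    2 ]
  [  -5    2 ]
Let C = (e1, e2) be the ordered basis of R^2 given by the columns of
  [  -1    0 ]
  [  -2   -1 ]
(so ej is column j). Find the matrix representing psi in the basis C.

The j-th column of [psi]_C is [psi(ej)]_C.
psi(e1) = A e1 = <2, 1> = -2e1 + 3e2, so column 1 is <-2, 3>.
Repeating for e2 and assembling the columns gives [[-2, 2], [3, -2]].

[[-2, 2], [3, -2]]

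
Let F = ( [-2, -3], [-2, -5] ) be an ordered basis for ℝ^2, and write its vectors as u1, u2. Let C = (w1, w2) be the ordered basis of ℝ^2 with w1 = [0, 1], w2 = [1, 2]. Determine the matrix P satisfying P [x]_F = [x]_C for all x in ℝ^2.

[[1, -1], [-2, -2]]

Take x = uj: its F-coordinates are the j-th standard unit vector, so P e_j — column j of P — equals [uj]_C.
u1 = w1 - 2w2, giving column 1 = [1, -2]; repeating for each j gives P = [[1, -1], [-2, -2]].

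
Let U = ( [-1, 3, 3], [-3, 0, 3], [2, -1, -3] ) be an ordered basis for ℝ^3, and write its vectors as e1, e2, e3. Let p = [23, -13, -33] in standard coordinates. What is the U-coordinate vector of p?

Write p = c_1 e1 + ... + c_3 e3 and solve for the c_i.
Gaussian elimination on [M | p] yields c = (-3, -4, 4).
Check: -3e1 - 4e2 + 4e3 = [23, -13, -33].

[-3, -4, 4]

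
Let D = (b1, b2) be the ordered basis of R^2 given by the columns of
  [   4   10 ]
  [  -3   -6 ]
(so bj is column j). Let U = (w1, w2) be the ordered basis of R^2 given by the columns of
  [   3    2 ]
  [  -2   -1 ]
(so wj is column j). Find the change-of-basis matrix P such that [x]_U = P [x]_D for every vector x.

Let M have columns bj and N have columns wj. Then for every x, N [x]_U = x = M [x]_D, so P = N^(-1) M.
Since det N = 1, N^(-1) has integer entries; multiplying gives P = [[2, 2], [-1, 2]].

[[2, 2], [-1, 2]]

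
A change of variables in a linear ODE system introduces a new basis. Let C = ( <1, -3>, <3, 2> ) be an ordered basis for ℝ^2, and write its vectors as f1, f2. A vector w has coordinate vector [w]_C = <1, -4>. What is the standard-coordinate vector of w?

By definition w = f1 - 4f2.
Summing componentwise gives <-11, -11>.

<-11, -11>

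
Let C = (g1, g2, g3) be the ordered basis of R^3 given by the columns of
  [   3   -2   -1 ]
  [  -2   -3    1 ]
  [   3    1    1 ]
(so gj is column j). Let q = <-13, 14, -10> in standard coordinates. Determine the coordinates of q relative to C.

<-4, -1, 3>

Write q = c_1 g1 + ... + c_3 g3 and solve for the c_i.
Solving this 3x3 system gives c = (-4, -1, 3).
Check: -4g1 - g2 + 3g3 = <-13, 14, -10>.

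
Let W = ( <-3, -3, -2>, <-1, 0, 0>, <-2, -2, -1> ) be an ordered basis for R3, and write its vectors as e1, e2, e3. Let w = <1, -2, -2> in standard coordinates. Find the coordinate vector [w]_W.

<2, -3, -2>

Write w = c_1 e1 + ... + c_3 e3 and solve for the c_i.
Solving this 3x3 system gives c = (2, -3, -2).
Check: 2e1 - 3e2 - 2e3 = <1, -2, -2>.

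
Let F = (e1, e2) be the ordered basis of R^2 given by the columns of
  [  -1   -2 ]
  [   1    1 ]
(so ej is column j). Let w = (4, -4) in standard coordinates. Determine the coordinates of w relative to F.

(-4, 0)

We seek scalars with c_1 e1 + c_2 e2 = w; equivalently solve M c = w where the columns of M are e1, e2.
System: -c_1 - 2c_2 = 4, c_1 + c_2 = -4; solving gives c_1 = -4, c_2 = 0.
Check: -4e1 + 0·e2 = (4, -4).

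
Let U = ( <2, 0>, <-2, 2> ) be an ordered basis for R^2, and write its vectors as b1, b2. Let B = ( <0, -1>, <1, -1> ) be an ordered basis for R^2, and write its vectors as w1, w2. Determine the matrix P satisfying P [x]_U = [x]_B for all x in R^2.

[[-2, 0], [2, -2]]

Let M have columns bj and N have columns wj. Then for every x, N [x]_B = x = M [x]_U, so P = N^(-1) M.
Since det N = 1, N^(-1) has integer entries; multiplying gives P = [[-2, 0], [2, -2]].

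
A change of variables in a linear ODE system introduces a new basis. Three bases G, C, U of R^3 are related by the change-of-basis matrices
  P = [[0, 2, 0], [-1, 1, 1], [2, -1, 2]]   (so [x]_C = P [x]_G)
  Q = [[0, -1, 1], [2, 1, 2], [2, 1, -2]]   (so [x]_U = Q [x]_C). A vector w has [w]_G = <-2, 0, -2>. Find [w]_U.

<-8, -16, 16>

Apply P to get C-coordinates <0, 0, -8>, then Q to get U-coordinates.
The result is [w]_U = <-8, -16, 16>.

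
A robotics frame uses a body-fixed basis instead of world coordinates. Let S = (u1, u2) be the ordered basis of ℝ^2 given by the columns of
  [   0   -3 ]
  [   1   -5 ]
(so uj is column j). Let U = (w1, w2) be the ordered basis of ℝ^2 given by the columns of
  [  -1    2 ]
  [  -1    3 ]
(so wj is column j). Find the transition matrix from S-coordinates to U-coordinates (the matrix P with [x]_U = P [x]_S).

[[2, -1], [1, -2]]

Column j of P is [uj]_U, since P maps S-coordinates to U-coordinates.
Expressing u1 in U: u1 = 2w1 + w2, so column 1 of P is <2, 1>.
Doing the same for each uj gives P = [[2, -1], [1, -2]].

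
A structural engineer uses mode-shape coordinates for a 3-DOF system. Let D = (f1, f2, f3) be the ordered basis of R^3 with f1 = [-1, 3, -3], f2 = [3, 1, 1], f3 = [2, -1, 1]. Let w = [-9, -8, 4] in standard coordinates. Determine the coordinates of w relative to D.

[-3, -2, -3]

[w]_D is the unique c with M c = w, where M has columns f1, ..., f3.
Gaussian elimination on [M | w] yields c = (-3, -2, -3).
Check: -3f1 - 2f2 - 3f3 = [-9, -8, 4].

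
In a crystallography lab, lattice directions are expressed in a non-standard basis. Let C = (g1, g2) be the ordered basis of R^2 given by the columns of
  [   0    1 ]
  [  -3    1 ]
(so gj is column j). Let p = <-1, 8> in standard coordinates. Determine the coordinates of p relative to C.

<-3, -1>

Write p = c_1 g1 + c_2 g2 and solve for the c_i.
System: 0c_1 + c_2 = -1, -3c_1 + c_2 = 8; solving gives c_1 = -3, c_2 = -1.
Check: -3g1 - g2 = <-1, 8>.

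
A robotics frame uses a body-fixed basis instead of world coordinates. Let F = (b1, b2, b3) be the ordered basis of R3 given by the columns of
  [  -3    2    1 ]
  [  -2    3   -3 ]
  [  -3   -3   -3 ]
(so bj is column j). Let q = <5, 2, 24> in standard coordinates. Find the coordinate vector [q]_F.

<-4, -3, -1>

Write q = c_1 b1 + ... + c_3 b3 and solve for the c_i.
Gaussian elimination on [M | q] yields c = (-4, -3, -1).
Check: -4b1 - 3b2 - b3 = <5, 2, 24>.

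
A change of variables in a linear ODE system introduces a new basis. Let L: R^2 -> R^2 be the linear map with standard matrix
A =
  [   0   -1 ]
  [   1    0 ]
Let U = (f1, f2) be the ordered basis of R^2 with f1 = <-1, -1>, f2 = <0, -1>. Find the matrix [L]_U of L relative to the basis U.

The j-th column of [L]_U is [L(fj)]_U.
L(f1) = A f1 = <1, -1> = -f1 + 2f2, so column 1 is <-1, 2>.
Repeating for f2 and assembling the columns gives [[-1, -1], [2, 1]].

[[-1, -1], [2, 1]]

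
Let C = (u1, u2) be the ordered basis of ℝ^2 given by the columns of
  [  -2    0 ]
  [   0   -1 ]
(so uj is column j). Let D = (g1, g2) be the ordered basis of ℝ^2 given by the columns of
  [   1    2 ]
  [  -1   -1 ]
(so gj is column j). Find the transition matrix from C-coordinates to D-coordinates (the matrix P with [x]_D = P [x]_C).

[[2, 2], [-2, -1]]

Column j of P is [uj]_D, since P maps C-coordinates to D-coordinates.
Expressing u1 in D: u1 = 2g1 - 2g2, so column 1 of P is <2, -2>.
Doing the same for each uj gives P = [[2, 2], [-2, -1]].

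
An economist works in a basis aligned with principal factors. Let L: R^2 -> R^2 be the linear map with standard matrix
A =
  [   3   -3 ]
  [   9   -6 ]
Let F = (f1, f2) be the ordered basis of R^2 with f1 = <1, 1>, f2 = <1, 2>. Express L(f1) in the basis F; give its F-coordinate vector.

Compute L(f1) = A f1 = <0, 3> in standard coordinates.
Then write this in F-coordinates: solve for y in y_1 f1 + y_2 f2 = <0, 3>.
This gives y = <-3, 3>, which is column 1 of [L]_F.

<-3, 3>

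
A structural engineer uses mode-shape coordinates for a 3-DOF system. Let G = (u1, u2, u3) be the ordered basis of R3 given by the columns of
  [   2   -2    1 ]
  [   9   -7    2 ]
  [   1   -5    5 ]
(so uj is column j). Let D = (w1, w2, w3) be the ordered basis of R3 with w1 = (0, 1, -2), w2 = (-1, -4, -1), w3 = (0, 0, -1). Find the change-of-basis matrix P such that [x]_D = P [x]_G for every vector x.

Let M have columns uj and N have columns wj. Then for every x, N [x]_D = x = M [x]_G, so P = N^(-1) M.
Since det N = -1, N^(-1) has integer entries; multiplying gives P = [[1, 1, -2], [-2, 2, -1], [-1, 1, 0]].

[[1, 1, -2], [-2, 2, -1], [-1, 1, 0]]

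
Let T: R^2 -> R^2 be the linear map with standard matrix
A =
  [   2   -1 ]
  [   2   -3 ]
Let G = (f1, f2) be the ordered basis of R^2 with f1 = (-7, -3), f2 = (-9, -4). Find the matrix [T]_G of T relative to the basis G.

[[-1, 2], [2, 0]]

The j-th column of [T]_G is [T(fj)]_G.
T(f1) = A f1 = (-11, -5) = -f1 + 2f2, so column 1 is (-1, 2).
Repeating for f2 and assembling the columns gives [[-1, 2], [2, 0]].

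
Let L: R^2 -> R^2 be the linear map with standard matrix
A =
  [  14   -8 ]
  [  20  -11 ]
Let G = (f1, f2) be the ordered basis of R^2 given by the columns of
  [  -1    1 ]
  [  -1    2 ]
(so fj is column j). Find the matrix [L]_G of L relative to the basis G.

[[3, 2], [-3, 0]]

Let P have columns f1, f2. Then [L]_G = P^(-1) A P.
Here det P = -1, so P^(-1) is integer; computing A P first and then P^(-1)(A P) gives [[3, 2], [-3, 0]].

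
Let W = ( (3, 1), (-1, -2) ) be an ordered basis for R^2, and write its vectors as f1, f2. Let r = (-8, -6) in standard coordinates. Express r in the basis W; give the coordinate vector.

Write r = c_1 f1 + c_2 f2 and solve for the c_i.
System: 3c_1 - c_2 = -8, c_1 - 2c_2 = -6; solving gives c_1 = -2, c_2 = 2.
Check: -2f1 + 2f2 = (-8, -6).

(-2, 2)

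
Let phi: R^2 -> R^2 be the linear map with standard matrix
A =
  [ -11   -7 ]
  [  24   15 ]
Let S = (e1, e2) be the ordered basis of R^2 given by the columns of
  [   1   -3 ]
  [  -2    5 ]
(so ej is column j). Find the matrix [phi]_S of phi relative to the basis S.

[[3, 1], [0, 1]]

Let P have columns e1, e2. Then [phi]_S = P^(-1) A P.
Here det P = -1, so P^(-1) is integer; computing A P first and then P^(-1)(A P) gives [[3, 1], [0, 1]].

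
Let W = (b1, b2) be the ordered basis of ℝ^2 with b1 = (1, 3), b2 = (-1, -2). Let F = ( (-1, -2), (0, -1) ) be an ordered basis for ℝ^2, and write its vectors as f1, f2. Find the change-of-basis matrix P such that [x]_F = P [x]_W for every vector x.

Take x = bj: its W-coordinates are the j-th standard unit vector, so P e_j — column j of P — equals [bj]_F.
b1 = -f1 - f2, giving column 1 = (-1, -1); repeating for each j gives P = [[-1, 1], [-1, 0]].

[[-1, 1], [-1, 0]]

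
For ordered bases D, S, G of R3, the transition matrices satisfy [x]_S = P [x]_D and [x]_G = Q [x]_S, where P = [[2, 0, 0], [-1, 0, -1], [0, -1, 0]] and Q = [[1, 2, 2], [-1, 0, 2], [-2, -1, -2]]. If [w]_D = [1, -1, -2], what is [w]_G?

Apply P to get S-coordinates [2, 1, 1], then Q to get G-coordinates.
The result is [w]_G = [6, 0, -7].

[6, 0, -7]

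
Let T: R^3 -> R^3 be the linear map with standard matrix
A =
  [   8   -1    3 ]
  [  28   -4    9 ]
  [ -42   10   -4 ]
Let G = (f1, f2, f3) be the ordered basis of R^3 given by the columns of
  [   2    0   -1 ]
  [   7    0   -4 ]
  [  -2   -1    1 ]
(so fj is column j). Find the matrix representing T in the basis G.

The j-th column of [T]_G is [T(fj)]_G.
T(f1) = A f1 = [3, 10, -6] = 2f1 + 3f2 + f3, so column 1 is [2, 3, 1].
Repeating for f2, f3 and assembling the columns gives [[2, -3, -1], [3, -1, 3], [1, -3, -1]].

[[2, -3, -1], [3, -1, 3], [1, -3, -1]]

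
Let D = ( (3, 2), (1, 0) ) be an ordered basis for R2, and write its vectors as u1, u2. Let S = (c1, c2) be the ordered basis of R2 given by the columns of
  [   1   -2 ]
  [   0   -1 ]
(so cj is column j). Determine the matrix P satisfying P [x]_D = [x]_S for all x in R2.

Let M have columns uj and N have columns cj. Then for every x, N [x]_S = x = M [x]_D, so P = N^(-1) M.
Since det N = -1, N^(-1) has integer entries; multiplying gives P = [[-1, 1], [-2, 0]].

[[-1, 1], [-2, 0]]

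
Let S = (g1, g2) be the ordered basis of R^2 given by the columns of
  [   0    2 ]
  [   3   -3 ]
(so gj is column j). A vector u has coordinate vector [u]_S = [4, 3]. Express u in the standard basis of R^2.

u = M [u]_S, where M has columns g1, g2.
Carrying out the matrix-vector product, u = [6, 3].

[6, 3]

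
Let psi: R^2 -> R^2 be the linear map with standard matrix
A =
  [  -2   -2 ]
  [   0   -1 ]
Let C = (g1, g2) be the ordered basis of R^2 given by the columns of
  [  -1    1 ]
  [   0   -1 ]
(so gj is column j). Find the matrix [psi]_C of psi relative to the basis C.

[[-2, -1], [0, -1]]

With P the matrix whose columns are g1, g2, [psi]_C = P^(-1) A P.
Column by column: psi(g1) = A g1 = [2, 0]; its C-coordinates [-2, 0] give column 1.
Continuing for each basis vector yields [psi]_C = [[-2, -1], [0, -1]].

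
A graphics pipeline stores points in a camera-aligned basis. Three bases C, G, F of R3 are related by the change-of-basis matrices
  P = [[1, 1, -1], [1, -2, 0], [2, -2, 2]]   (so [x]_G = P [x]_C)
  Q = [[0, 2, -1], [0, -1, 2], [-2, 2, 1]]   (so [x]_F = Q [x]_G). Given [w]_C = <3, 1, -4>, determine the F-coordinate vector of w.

First [w]_G = P [w]_C = <8, 1, -4>.
Then [w]_F = Q [w]_G = <6, -9, -18>.

<6, -9, -18>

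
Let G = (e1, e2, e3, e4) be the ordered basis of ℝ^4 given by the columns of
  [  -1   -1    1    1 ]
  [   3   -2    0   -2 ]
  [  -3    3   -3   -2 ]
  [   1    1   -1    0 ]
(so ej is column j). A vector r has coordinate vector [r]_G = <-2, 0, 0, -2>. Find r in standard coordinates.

<0, -2, 10, -2>

By definition r = -2e1 + 0·e2 + 0·e3 - 2e4.
Summing componentwise gives <0, -2, 10, -2>.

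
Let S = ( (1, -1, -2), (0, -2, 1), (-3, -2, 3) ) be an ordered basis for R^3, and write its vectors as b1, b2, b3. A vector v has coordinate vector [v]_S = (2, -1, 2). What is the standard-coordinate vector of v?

(-4, -4, 1)

v = M [v]_S, where M has columns b1, ..., b3.
Carrying out the matrix-vector product, v = (-4, -4, 1).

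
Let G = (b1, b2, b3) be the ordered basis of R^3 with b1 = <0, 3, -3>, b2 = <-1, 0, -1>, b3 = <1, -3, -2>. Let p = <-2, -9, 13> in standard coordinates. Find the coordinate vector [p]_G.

<-4, 1, -1>

We seek scalars with c_1 b1 + ... + c_3 b3 = p; equivalently solve M c = p where the columns of M are b1, ..., b3.
Row-reducing the augmented matrix [M | p] gives c = (-4, 1, -1).
Check: -4b1 + b2 - b3 = <-2, -9, 13>.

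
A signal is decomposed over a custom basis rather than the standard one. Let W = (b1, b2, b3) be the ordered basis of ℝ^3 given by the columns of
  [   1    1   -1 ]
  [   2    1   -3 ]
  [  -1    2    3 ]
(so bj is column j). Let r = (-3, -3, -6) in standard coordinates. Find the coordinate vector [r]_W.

[r]_W is the unique c with M c = r, where M has columns b1, ..., b3.
Solving this 3x3 system gives c = (0, -3, 0).
Check: 0·b1 - 3b2 + 0·b3 = (-3, -3, -6).

(0, -3, 0)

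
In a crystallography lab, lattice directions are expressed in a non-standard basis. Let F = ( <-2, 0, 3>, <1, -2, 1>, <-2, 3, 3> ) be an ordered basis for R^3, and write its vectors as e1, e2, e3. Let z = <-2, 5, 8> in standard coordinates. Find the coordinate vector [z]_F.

<-1, 2, 3>

We seek scalars with c_1 e1 + ... + c_3 e3 = z; equivalently solve M c = z where the columns of M are e1, ..., e3.
Gaussian elimination on [M | z] yields c = (-1, 2, 3).
Check: -e1 + 2e2 + 3e3 = <-2, 5, 8>.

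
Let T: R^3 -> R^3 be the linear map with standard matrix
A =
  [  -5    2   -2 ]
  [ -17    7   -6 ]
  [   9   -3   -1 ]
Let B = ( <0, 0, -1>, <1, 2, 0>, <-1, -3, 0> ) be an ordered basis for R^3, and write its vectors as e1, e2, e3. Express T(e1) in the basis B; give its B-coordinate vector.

<-1, 0, -2>

Column 1 of [T]_B is the B-coordinate vector of T(e1).
In standard coordinates T(e1) = A e1 = <2, 6, 1>.
Converting to B: <2, 6, 1> = -e1 + 0·e2 - 2e3, so the coordinate vector is <-1, 0, -2>.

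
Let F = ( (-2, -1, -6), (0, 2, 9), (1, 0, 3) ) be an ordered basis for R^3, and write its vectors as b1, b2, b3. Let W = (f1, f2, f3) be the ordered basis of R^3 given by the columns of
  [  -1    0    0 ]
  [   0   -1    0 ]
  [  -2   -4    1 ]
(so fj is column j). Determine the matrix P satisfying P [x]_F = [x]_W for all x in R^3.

[[2, 0, -1], [1, -2, 0], [2, 1, 1]]

Column j of P is [bj]_W, since P maps F-coordinates to W-coordinates.
Expressing b1 in W: b1 = 2f1 + f2 + 2f3, so column 1 of P is (2, 1, 2).
Doing the same for each bj gives P = [[2, 0, -1], [1, -2, 0], [2, 1, 1]].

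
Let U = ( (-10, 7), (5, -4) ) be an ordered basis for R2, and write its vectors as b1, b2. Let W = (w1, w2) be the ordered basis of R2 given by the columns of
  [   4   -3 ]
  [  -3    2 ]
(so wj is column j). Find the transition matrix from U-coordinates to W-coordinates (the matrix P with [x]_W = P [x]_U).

[[-1, 2], [2, 1]]

Take x = bj: its U-coordinates are the j-th standard unit vector, so P e_j — column j of P — equals [bj]_W.
b1 = -w1 + 2w2, giving column 1 = (-1, 2); repeating for each j gives P = [[-1, 2], [2, 1]].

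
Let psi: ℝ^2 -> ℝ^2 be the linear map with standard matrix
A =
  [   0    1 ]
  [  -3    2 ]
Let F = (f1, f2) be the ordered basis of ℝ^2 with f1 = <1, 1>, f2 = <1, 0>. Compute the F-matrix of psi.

With P the matrix whose columns are f1, f2, [psi]_F = P^(-1) A P.
Column by column: psi(f1) = A f1 = <1, -1>; its F-coordinates <-1, 2> give column 1.
Continuing for each basis vector yields [psi]_F = [[-1, -3], [2, 3]].

[[-1, -3], [2, 3]]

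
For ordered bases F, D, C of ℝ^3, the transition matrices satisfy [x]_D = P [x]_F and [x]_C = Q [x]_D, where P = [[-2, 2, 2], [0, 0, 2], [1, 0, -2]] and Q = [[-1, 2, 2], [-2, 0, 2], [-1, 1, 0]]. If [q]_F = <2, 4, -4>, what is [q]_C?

<8, 28, -4>

Apply P to get D-coordinates <-4, -8, 10>, then Q to get C-coordinates.
The result is [q]_C = <8, 28, -4>.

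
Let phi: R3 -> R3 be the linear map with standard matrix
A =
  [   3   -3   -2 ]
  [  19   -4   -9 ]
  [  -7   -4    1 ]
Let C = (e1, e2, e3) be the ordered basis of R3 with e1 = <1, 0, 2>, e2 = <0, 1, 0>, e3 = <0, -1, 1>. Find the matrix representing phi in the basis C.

Let P have columns e1, ..., e3. Then [phi]_C = P^(-1) A P.
Here det P = 1, so P^(-1) is integer; computing A P first and then P^(-1)(A P) gives [[-1, -3, 1], [-2, -2, -2], [-3, 2, 3]].

[[-1, -3, 1], [-2, -2, -2], [-3, 2, 3]]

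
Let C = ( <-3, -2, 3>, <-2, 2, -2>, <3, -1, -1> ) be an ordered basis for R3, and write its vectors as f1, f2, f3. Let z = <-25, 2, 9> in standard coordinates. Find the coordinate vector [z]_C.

<3, 2, -4>

Write z = c_1 f1 + ... + c_3 f3 and solve for the c_i.
Gaussian elimination on [M | z] yields c = (3, 2, -4).
Check: 3f1 + 2f2 - 4f3 = <-25, 2, 9>.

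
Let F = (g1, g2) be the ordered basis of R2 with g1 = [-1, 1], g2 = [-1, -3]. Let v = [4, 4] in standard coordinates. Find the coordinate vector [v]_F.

[-2, -2]

Write v = c_1 g1 + c_2 g2 and solve for the c_i.
System: -c_1 - c_2 = 4, c_1 - 3c_2 = 4; solving gives c_1 = -2, c_2 = -2.
Check: -2g1 - 2g2 = [4, 4].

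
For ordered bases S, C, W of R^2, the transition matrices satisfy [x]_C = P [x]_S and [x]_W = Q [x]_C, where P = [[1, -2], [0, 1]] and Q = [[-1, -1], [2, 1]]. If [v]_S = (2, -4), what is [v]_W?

Apply P to get C-coordinates (10, -4), then Q to get W-coordinates.
The result is [v]_W = (-6, 16).

(-6, 16)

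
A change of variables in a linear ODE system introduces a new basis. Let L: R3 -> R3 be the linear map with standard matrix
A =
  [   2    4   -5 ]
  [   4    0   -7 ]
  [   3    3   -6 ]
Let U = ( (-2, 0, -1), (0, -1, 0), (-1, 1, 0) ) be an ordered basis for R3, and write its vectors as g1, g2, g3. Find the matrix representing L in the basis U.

The j-th column of [L]_U is [L(gj)]_U.
L(g1) = A g1 = (1, -1, 0) = 0·g1 + 0·g2 - g3, so column 1 is (0, 0, -1).
Repeating for g2, g3 and assembling the columns gives [[0, 3, 0], [0, -2, 2], [-1, -2, -2]].

[[0, 3, 0], [0, -2, 2], [-1, -2, -2]]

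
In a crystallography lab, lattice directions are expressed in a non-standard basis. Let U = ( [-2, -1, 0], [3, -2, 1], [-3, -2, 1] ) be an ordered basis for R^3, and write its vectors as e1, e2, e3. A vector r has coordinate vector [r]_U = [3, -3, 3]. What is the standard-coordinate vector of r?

[-24, -3, 0]

r = M [r]_U, where M has columns e1, ..., e3.
Carrying out the matrix-vector product, r = [-24, -3, 0].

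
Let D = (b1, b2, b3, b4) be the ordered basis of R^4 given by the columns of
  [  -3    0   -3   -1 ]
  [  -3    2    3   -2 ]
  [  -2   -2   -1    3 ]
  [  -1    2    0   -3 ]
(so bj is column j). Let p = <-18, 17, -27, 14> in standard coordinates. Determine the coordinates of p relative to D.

<3, 4, 4, -3>

Write p = c_1 b1 + ... + c_4 b4 and solve for the c_i.
Gaussian elimination on [M | p] yields c = (3, 4, 4, -3).
Check: 3b1 + 4b2 + 4b3 - 3b4 = <-18, 17, -27, 14>.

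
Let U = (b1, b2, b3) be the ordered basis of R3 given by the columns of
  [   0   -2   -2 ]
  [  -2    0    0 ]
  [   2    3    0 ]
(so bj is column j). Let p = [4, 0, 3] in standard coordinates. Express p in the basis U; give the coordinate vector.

[0, 1, -3]

We seek scalars with c_1 b1 + ... + c_3 b3 = p; equivalently solve M c = p where the columns of M are b1, ..., b3.
Gaussian elimination on [M | p] yields c = (0, 1, -3).
Check: 0·b1 + b2 - 3b3 = [4, 0, 3].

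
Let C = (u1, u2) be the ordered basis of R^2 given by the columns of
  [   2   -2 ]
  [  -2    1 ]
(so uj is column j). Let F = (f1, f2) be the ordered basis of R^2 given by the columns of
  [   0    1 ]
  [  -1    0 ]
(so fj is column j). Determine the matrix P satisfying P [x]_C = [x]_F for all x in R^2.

[[2, -1], [2, -2]]

Let M have columns uj and N have columns fj. Then for every x, N [x]_F = x = M [x]_C, so P = N^(-1) M.
Since det N = 1, N^(-1) has integer entries; multiplying gives P = [[2, -1], [2, -2]].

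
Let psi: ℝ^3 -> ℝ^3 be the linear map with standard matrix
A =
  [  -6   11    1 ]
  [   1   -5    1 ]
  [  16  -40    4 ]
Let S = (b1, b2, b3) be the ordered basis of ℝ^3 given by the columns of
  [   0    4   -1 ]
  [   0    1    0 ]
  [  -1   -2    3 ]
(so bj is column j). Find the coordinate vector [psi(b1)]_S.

[-3, -1, -3]

Compute psi(b1) = A b1 = [-1, -1, -4] in standard coordinates.
Then write this in S-coordinates: solve for y in y_1 b1 + ... + y_3 b3 = [-1, -1, -4].
This gives y = [-3, -1, -3], which is column 1 of [psi]_S.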